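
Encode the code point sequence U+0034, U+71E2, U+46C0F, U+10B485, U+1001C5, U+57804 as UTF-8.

U+0034: 1-byte form → 34.
U+71E2: 3-byte form → E7 87 A2.
U+46C0F: 4-byte form → F1 86 B0 8F.
U+10B485: 4-byte form → F4 8B 92 85.
U+1001C5: 4-byte form → F4 80 87 85.
U+57804: 4-byte form → F1 97 A0 84.
Concatenated (20 bytes): 34 E7 87 A2 F1 86 B0 8F F4 8B 92 85 F4 80 87 85 F1 97 A0 84.

34 E7 87 A2 F1 86 B0 8F F4 8B 92 85 F4 80 87 85 F1 97 A0 84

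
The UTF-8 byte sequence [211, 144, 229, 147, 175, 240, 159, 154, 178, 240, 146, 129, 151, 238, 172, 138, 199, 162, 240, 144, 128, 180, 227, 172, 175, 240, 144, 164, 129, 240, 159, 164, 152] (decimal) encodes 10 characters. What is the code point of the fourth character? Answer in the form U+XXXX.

U+12057

Offset 0: leading byte 0xD3 = 11010011 → 2-byte char #1 = D3 90.
Offset 2: leading byte 0xE5 = 11100101 → 3-byte char #2 = E5 93 AF.
Offset 5: leading byte 0xF0 = 11110000 → 4-byte char #3 = F0 9F 9A B2.
Offset 9: leading byte 0xF0 = 11110000 → 4-byte char #4 = F0 92 81 97.
Leading byte 0xF0 = 11110000 matches 11110xxx → 4-byte sequence.
Byte 1: 0xF0 = 11110000, payload 000 (3 bits).
Byte 2: 0x92 = 10010010 (10xxxxxx ✓), payload 010010.
Byte 3: 0x81 = 10000001 (10xxxxxx ✓), payload 000001.
Byte 4: 0x97 = 10010111 (10xxxxxx ✓), payload 010111.
Concatenate: 000010010000001010111 = 0x12057 (21 bits → U+12057).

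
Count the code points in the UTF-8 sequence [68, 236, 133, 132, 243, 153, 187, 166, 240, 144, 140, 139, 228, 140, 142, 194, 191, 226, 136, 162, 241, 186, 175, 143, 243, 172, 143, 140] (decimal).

9

Byte at offset 0: 0x44 = 01000100 → 1-byte char (#1). Advance 1.
Byte at offset 1: 0xEC = 11101100 → 3-byte char (#2). Advance 3.
Byte at offset 4: 0xF3 = 11110011 → 4-byte char (#3). Advance 4.
Byte at offset 8: 0xF0 = 11110000 → 4-byte char (#4). Advance 4.
Byte at offset 12: 0xE4 = 11100100 → 3-byte char (#5). Advance 3.
Byte at offset 15: 0xC2 = 11000010 → 2-byte char (#6). Advance 2.
Byte at offset 17: 0xE2 = 11100010 → 3-byte char (#7). Advance 3.
Byte at offset 20: 0xF1 = 11110001 → 4-byte char (#8). Advance 4.
Byte at offset 24: 0xF3 = 11110011 → 4-byte char (#9). Advance 4.
Reached end at offset 28 after 9 code points.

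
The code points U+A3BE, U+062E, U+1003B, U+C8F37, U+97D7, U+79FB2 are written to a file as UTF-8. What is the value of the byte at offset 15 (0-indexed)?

U+A3BE → 3-byte form EA 8E BE at offsets 0–2.
U+062E → 2-byte form D8 AE at offsets 3–4.
U+1003B → 4-byte form F0 90 80 BB at offsets 5–8.
U+C8F37 → 4-byte form F3 88 BC B7 at offsets 9–12.
U+97D7 → 3-byte form E9 9F 97 at offsets 13–15.
Offset 15 falls in char 5's range; it's byte 3 of E9 9F 97 = 0x97.

0x97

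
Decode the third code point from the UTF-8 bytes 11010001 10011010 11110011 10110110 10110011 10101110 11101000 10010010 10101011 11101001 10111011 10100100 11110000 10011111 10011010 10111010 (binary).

U+84AB

Offset 0: leading byte 0xD1 = 11010001 → 2-byte char #1 = D1 9A.
Offset 2: leading byte 0xF3 = 11110011 → 4-byte char #2 = F3 B6 B3 AE.
Offset 6: leading byte 0xE8 = 11101000 → 3-byte char #3 = E8 92 AB.
Leading byte 0xE8 = 11101000 matches 1110xxxx → 3-byte sequence.
Byte 1: 0xE8 = 11101000, payload 1000 (4 bits).
Byte 2: 0x92 = 10010010 (10xxxxxx ✓), payload 010010.
Byte 3: 0xAB = 10101011 (10xxxxxx ✓), payload 101011.
Concatenate: 1000010010101011 = 0x84AB (16 bits → U+84AB).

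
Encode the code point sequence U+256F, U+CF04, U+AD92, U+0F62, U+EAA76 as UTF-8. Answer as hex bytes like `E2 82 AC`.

E2 95 AF EC BC 84 EA B6 92 E0 BD A2 F3 AA A9 B6

U+256F: 3-byte form → E2 95 AF.
U+CF04: 3-byte form → EC BC 84.
U+AD92: 3-byte form → EA B6 92.
U+0F62: 3-byte form → E0 BD A2.
U+EAA76: 4-byte form → F3 AA A9 B6.
Concatenated (16 bytes): E2 95 AF EC BC 84 EA B6 92 E0 BD A2 F3 AA A9 B6.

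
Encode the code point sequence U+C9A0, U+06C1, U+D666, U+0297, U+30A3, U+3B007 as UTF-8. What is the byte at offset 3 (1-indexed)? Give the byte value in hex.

0xA0

1-indexed offset 3 is 0-indexed offset 2.
U+C9A0 → 3-byte form EC A6 A0 at offsets 0–2.
Offset 2 falls in char 1's range; it's byte 3 of EC A6 A0 = 0xA0.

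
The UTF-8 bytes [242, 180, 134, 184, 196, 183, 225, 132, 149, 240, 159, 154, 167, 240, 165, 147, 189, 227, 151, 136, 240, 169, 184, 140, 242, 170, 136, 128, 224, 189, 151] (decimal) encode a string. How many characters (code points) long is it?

Byte at offset 0: 0xF2 = 11110010 → 4-byte char (#1). Advance 4.
Byte at offset 4: 0xC4 = 11000100 → 2-byte char (#2). Advance 2.
Byte at offset 6: 0xE1 = 11100001 → 3-byte char (#3). Advance 3.
Byte at offset 9: 0xF0 = 11110000 → 4-byte char (#4). Advance 4.
Byte at offset 13: 0xF0 = 11110000 → 4-byte char (#5). Advance 4.
Byte at offset 17: 0xE3 = 11100011 → 3-byte char (#6). Advance 3.
Byte at offset 20: 0xF0 = 11110000 → 4-byte char (#7). Advance 4.
Byte at offset 24: 0xF2 = 11110010 → 4-byte char (#8). Advance 4.
Byte at offset 28: 0xE0 = 11100000 → 3-byte char (#9). Advance 3.
Reached end at offset 31 after 9 code points.

9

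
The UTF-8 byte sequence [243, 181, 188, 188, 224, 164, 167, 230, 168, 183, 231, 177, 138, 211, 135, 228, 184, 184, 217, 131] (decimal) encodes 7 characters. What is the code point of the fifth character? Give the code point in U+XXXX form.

U+04C7

Offset 0: leading byte 0xF3 = 11110011 → 4-byte char #1 = F3 B5 BC BC.
Offset 4: leading byte 0xE0 = 11100000 → 3-byte char #2 = E0 A4 A7.
Offset 7: leading byte 0xE6 = 11100110 → 3-byte char #3 = E6 A8 B7.
Offset 10: leading byte 0xE7 = 11100111 → 3-byte char #4 = E7 B1 8A.
Offset 13: leading byte 0xD3 = 11010011 → 2-byte char #5 = D3 87.
Leading byte 0xD3 = 11010011 matches 110xxxxx → 2-byte sequence.
Byte 1: 0xD3 = 11010011, payload 10011 (5 bits).
Byte 2: 0x87 = 10000111 (10xxxxxx ✓), payload 000111.
Concatenate: 10011000111 = 0x4C7 (11 bits → U+04C7).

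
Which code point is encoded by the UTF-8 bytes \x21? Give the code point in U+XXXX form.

U+0021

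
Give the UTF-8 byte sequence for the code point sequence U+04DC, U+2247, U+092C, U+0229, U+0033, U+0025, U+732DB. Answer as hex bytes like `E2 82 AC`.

D3 9C E2 89 87 E0 A4 AC C8 A9 33 25 F1 B3 8B 9B

U+04DC: 2-byte form → D3 9C.
U+2247: 3-byte form → E2 89 87.
U+092C: 3-byte form → E0 A4 AC.
U+0229: 2-byte form → C8 A9.
U+0033: 1-byte form → 33.
U+0025: 1-byte form → 25.
U+732DB: 4-byte form → F1 B3 8B 9B.
Concatenated (16 bytes): D3 9C E2 89 87 E0 A4 AC C8 A9 33 25 F1 B3 8B 9B.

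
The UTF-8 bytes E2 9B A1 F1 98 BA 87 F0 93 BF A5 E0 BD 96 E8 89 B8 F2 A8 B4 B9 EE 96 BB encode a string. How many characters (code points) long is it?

Byte at offset 0: 0xE2 = 11100010 → 3-byte char (#1). Advance 3.
Byte at offset 3: 0xF1 = 11110001 → 4-byte char (#2). Advance 4.
Byte at offset 7: 0xF0 = 11110000 → 4-byte char (#3). Advance 4.
Byte at offset 11: 0xE0 = 11100000 → 3-byte char (#4). Advance 3.
Byte at offset 14: 0xE8 = 11101000 → 3-byte char (#5). Advance 3.
Byte at offset 17: 0xF2 = 11110010 → 4-byte char (#6). Advance 4.
Byte at offset 21: 0xEE = 11101110 → 3-byte char (#7). Advance 3.
Reached end at offset 24 after 7 code points.

7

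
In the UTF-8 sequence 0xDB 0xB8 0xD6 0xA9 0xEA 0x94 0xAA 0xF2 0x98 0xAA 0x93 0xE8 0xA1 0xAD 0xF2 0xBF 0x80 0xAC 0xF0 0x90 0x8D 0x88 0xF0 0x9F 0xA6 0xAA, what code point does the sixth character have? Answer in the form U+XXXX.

Offset 0: leading byte 0xDB = 11011011 → 2-byte char #1 = DB B8.
Offset 2: leading byte 0xD6 = 11010110 → 2-byte char #2 = D6 A9.
Offset 4: leading byte 0xEA = 11101010 → 3-byte char #3 = EA 94 AA.
Offset 7: leading byte 0xF2 = 11110010 → 4-byte char #4 = F2 98 AA 93.
Offset 11: leading byte 0xE8 = 11101000 → 3-byte char #5 = E8 A1 AD.
Offset 14: leading byte 0xF2 = 11110010 → 4-byte char #6 = F2 BF 80 AC.
Leading byte 0xF2 = 11110010 matches 11110xxx → 4-byte sequence.
Byte 1: 0xF2 = 11110010, payload 010 (3 bits).
Byte 2: 0xBF = 10111111 (10xxxxxx ✓), payload 111111.
Byte 3: 0x80 = 10000000 (10xxxxxx ✓), payload 000000.
Byte 4: 0xAC = 10101100 (10xxxxxx ✓), payload 101100.
Concatenate: 010111111000000101100 = 0xBF02C (21 bits → U+BF02C).

U+BF02C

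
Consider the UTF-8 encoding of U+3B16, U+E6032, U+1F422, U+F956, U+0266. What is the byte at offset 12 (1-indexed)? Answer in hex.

1-indexed offset 12 is 0-indexed offset 11.
U+3B16 → 3-byte form E3 AC 96 at offsets 0–2.
U+E6032 → 4-byte form F3 A6 80 B2 at offsets 3–6.
U+1F422 → 4-byte form F0 9F 90 A2 at offsets 7–10.
U+F956 → 3-byte form EF A5 96 at offsets 11–13.
Offset 11 falls in char 4's range; it's byte 1 of EF A5 96 = 0xEF.

0xEF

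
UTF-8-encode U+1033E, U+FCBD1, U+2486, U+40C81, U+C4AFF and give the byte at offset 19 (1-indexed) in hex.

0xBF

1-indexed offset 19 is 0-indexed offset 18.
U+1033E → 4-byte form F0 90 8C BE at offsets 0–3.
U+FCBD1 → 4-byte form F3 BC AF 91 at offsets 4–7.
U+2486 → 3-byte form E2 92 86 at offsets 8–10.
U+40C81 → 4-byte form F1 80 B2 81 at offsets 11–14.
U+C4AFF → 4-byte form F3 84 AB BF at offsets 15–18.
Offset 18 falls in char 5's range; it's byte 4 of F3 84 AB BF = 0xBF.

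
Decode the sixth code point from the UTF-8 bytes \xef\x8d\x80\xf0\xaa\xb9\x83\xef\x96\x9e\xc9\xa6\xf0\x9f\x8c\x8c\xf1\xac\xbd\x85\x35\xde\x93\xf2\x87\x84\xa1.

U+6CF45

Offset 0: leading byte 0xEF = 11101111 → 3-byte char #1 = EF 8D 80.
Offset 3: leading byte 0xF0 = 11110000 → 4-byte char #2 = F0 AA B9 83.
Offset 7: leading byte 0xEF = 11101111 → 3-byte char #3 = EF 96 9E.
Offset 10: leading byte 0xC9 = 11001001 → 2-byte char #4 = C9 A6.
Offset 12: leading byte 0xF0 = 11110000 → 4-byte char #5 = F0 9F 8C 8C.
Offset 16: leading byte 0xF1 = 11110001 → 4-byte char #6 = F1 AC BD 85.
Leading byte 0xF1 = 11110001 matches 11110xxx → 4-byte sequence.
Byte 1: 0xF1 = 11110001, payload 001 (3 bits).
Byte 2: 0xAC = 10101100 (10xxxxxx ✓), payload 101100.
Byte 3: 0xBD = 10111101 (10xxxxxx ✓), payload 111101.
Byte 4: 0x85 = 10000101 (10xxxxxx ✓), payload 000101.
Concatenate: 001101100111101000101 = 0x6CF45 (21 bits → U+6CF45).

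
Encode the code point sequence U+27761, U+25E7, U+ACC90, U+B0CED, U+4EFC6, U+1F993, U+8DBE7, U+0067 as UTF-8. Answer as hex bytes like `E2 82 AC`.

F0 A7 9D A1 E2 97 A7 F2 AC B2 90 F2 B0 B3 AD F1 8E BF 86 F0 9F A6 93 F2 8D AF A7 67

U+27761: 4-byte form → F0 A7 9D A1.
U+25E7: 3-byte form → E2 97 A7.
U+ACC90: 4-byte form → F2 AC B2 90.
U+B0CED: 4-byte form → F2 B0 B3 AD.
U+4EFC6: 4-byte form → F1 8E BF 86.
U+1F993: 4-byte form → F0 9F A6 93.
U+8DBE7: 4-byte form → F2 8D AF A7.
U+0067: 1-byte form → 67.
Concatenated (28 bytes): F0 A7 9D A1 E2 97 A7 F2 AC B2 90 F2 B0 B3 AD F1 8E BF 86 F0 9F A6 93 F2 8D AF A7 67.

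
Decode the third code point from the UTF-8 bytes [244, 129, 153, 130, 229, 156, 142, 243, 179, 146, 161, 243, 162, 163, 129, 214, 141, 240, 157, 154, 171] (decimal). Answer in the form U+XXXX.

U+F34A1

Offset 0: leading byte 0xF4 = 11110100 → 4-byte char #1 = F4 81 99 82.
Offset 4: leading byte 0xE5 = 11100101 → 3-byte char #2 = E5 9C 8E.
Offset 7: leading byte 0xF3 = 11110011 → 4-byte char #3 = F3 B3 92 A1.
Leading byte 0xF3 = 11110011 matches 11110xxx → 4-byte sequence.
Byte 1: 0xF3 = 11110011, payload 011 (3 bits).
Byte 2: 0xB3 = 10110011 (10xxxxxx ✓), payload 110011.
Byte 3: 0x92 = 10010010 (10xxxxxx ✓), payload 010010.
Byte 4: 0xA1 = 10100001 (10xxxxxx ✓), payload 100001.
Concatenate: 011110011010010100001 = 0xF34A1 (21 bits → U+F34A1).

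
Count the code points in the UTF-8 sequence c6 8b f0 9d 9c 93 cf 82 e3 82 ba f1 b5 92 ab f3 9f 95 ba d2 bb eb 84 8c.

8

Byte at offset 0: 0xC6 = 11000110 → 2-byte char (#1). Advance 2.
Byte at offset 2: 0xF0 = 11110000 → 4-byte char (#2). Advance 4.
Byte at offset 6: 0xCF = 11001111 → 2-byte char (#3). Advance 2.
Byte at offset 8: 0xE3 = 11100011 → 3-byte char (#4). Advance 3.
Byte at offset 11: 0xF1 = 11110001 → 4-byte char (#5). Advance 4.
Byte at offset 15: 0xF3 = 11110011 → 4-byte char (#6). Advance 4.
Byte at offset 19: 0xD2 = 11010010 → 2-byte char (#7). Advance 2.
Byte at offset 21: 0xEB = 11101011 → 3-byte char (#8). Advance 3.
Reached end at offset 24 after 8 code points.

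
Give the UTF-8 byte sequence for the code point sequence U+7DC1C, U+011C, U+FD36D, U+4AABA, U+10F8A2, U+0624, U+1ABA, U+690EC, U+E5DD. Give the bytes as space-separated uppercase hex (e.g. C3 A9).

U+7DC1C: 4-byte form → F1 BD B0 9C.
U+011C: 2-byte form → C4 9C.
U+FD36D: 4-byte form → F3 BD 8D AD.
U+4AABA: 4-byte form → F1 8A AA BA.
U+10F8A2: 4-byte form → F4 8F A2 A2.
U+0624: 2-byte form → D8 A4.
U+1ABA: 3-byte form → E1 AA BA.
U+690EC: 4-byte form → F1 A9 83 AC.
U+E5DD: 3-byte form → EE 97 9D.
Concatenated (30 bytes): F1 BD B0 9C C4 9C F3 BD 8D AD F1 8A AA BA F4 8F A2 A2 D8 A4 E1 AA BA F1 A9 83 AC EE 97 9D.

F1 BD B0 9C C4 9C F3 BD 8D AD F1 8A AA BA F4 8F A2 A2 D8 A4 E1 AA BA F1 A9 83 AC EE 97 9D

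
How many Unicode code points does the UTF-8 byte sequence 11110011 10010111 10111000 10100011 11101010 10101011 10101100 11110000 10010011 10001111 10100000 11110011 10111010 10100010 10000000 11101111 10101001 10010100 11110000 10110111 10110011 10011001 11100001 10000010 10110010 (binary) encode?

7

Byte at offset 0: 0xF3 = 11110011 → 4-byte char (#1). Advance 4.
Byte at offset 4: 0xEA = 11101010 → 3-byte char (#2). Advance 3.
Byte at offset 7: 0xF0 = 11110000 → 4-byte char (#3). Advance 4.
Byte at offset 11: 0xF3 = 11110011 → 4-byte char (#4). Advance 4.
Byte at offset 15: 0xEF = 11101111 → 3-byte char (#5). Advance 3.
Byte at offset 18: 0xF0 = 11110000 → 4-byte char (#6). Advance 4.
Byte at offset 22: 0xE1 = 11100001 → 3-byte char (#7). Advance 3.
Reached end at offset 25 after 7 code points.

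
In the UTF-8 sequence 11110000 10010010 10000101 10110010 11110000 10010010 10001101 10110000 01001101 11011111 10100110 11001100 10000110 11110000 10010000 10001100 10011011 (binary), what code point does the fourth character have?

U+07E6

Offset 0: leading byte 0xF0 = 11110000 → 4-byte char #1 = F0 92 85 B2.
Offset 4: leading byte 0xF0 = 11110000 → 4-byte char #2 = F0 92 8D B0.
Offset 8: leading byte 0x4D = 01001101 → 1-byte char #3 = 4D.
Offset 9: leading byte 0xDF = 11011111 → 2-byte char #4 = DF A6.
Leading byte 0xDF = 11011111 matches 110xxxxx → 2-byte sequence.
Byte 1: 0xDF = 11011111, payload 11111 (5 bits).
Byte 2: 0xA6 = 10100110 (10xxxxxx ✓), payload 100110.
Concatenate: 11111100110 = 0x7E6 (11 bits → U+07E6).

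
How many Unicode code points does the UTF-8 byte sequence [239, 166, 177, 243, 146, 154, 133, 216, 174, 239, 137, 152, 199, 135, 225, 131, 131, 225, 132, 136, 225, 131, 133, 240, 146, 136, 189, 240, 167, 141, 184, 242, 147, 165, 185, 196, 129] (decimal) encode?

Byte at offset 0: 0xEF = 11101111 → 3-byte char (#1). Advance 3.
Byte at offset 3: 0xF3 = 11110011 → 4-byte char (#2). Advance 4.
Byte at offset 7: 0xD8 = 11011000 → 2-byte char (#3). Advance 2.
Byte at offset 9: 0xEF = 11101111 → 3-byte char (#4). Advance 3.
Byte at offset 12: 0xC7 = 11000111 → 2-byte char (#5). Advance 2.
Byte at offset 14: 0xE1 = 11100001 → 3-byte char (#6). Advance 3.
Byte at offset 17: 0xE1 = 11100001 → 3-byte char (#7). Advance 3.
Byte at offset 20: 0xE1 = 11100001 → 3-byte char (#8). Advance 3.
Byte at offset 23: 0xF0 = 11110000 → 4-byte char (#9). Advance 4.
Byte at offset 27: 0xF0 = 11110000 → 4-byte char (#10). Advance 4.
Byte at offset 31: 0xF2 = 11110010 → 4-byte char (#11). Advance 4.
Byte at offset 35: 0xC4 = 11000100 → 2-byte char (#12). Advance 2.
Reached end at offset 37 after 12 code points.

12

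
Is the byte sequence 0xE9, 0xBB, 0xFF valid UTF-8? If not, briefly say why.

Leading byte 0xE9 = 11101001 → 3-byte form.
Byte 3 is 0xFF = 11111111, which is not 10xxxxxx — expected a continuation byte.

invalid (non-continuation byte where continuation expected)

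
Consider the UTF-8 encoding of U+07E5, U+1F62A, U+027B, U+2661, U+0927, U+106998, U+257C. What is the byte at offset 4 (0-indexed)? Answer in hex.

0x98

U+07E5 → 2-byte form DF A5 at offsets 0–1.
U+1F62A → 4-byte form F0 9F 98 AA at offsets 2–5.
Offset 4 falls in char 2's range; it's byte 3 of F0 9F 98 AA = 0x98.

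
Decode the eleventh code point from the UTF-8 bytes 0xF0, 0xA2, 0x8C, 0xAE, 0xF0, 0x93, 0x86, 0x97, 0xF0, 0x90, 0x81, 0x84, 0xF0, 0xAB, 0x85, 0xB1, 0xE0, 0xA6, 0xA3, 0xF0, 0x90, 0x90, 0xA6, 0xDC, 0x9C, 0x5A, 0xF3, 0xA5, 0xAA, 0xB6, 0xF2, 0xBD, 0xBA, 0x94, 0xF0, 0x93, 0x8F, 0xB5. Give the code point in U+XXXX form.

Offset 0: leading byte 0xF0 = 11110000 → 4-byte char #1 = F0 A2 8C AE.
Offset 4: leading byte 0xF0 = 11110000 → 4-byte char #2 = F0 93 86 97.
Offset 8: leading byte 0xF0 = 11110000 → 4-byte char #3 = F0 90 81 84.
Offset 12: leading byte 0xF0 = 11110000 → 4-byte char #4 = F0 AB 85 B1.
Offset 16: leading byte 0xE0 = 11100000 → 3-byte char #5 = E0 A6 A3.
Offset 19: leading byte 0xF0 = 11110000 → 4-byte char #6 = F0 90 90 A6.
Offset 23: leading byte 0xDC = 11011100 → 2-byte char #7 = DC 9C.
Offset 25: leading byte 0x5A = 01011010 → 1-byte char #8 = 5A.
Offset 26: leading byte 0xF3 = 11110011 → 4-byte char #9 = F3 A5 AA B6.
Offset 30: leading byte 0xF2 = 11110010 → 4-byte char #10 = F2 BD BA 94.
Offset 34: leading byte 0xF0 = 11110000 → 4-byte char #11 = F0 93 8F B5.
Leading byte 0xF0 = 11110000 matches 11110xxx → 4-byte sequence.
Byte 1: 0xF0 = 11110000, payload 000 (3 bits).
Byte 2: 0x93 = 10010011 (10xxxxxx ✓), payload 010011.
Byte 3: 0x8F = 10001111 (10xxxxxx ✓), payload 001111.
Byte 4: 0xB5 = 10110101 (10xxxxxx ✓), payload 110101.
Concatenate: 000010011001111110101 = 0x133F5 (21 bits → U+133F5).

U+133F5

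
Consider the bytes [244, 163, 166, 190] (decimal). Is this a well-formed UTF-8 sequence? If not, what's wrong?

Leading byte 0xF4 = 11110100 → 4-byte form.
Payload = 0x1239BE, which exceeds U+10FFFF, the maximum Unicode code point. (Leading bytes F5–FF, or F4 followed by ≥ 0x90, are invalid.)

invalid (encodes a value above U+10FFFF)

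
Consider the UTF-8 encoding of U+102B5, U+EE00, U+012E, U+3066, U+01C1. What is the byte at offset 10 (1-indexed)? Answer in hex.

1-indexed offset 10 is 0-indexed offset 9.
U+102B5 → 4-byte form F0 90 8A B5 at offsets 0–3.
U+EE00 → 3-byte form EE B8 80 at offsets 4–6.
U+012E → 2-byte form C4 AE at offsets 7–8.
U+3066 → 3-byte form E3 81 A6 at offsets 9–11.
Offset 9 falls in char 4's range; it's byte 1 of E3 81 A6 = 0xE3.

0xE3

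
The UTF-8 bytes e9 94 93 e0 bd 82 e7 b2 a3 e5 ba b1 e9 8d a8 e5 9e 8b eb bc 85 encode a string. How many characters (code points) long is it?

Byte at offset 0: 0xE9 = 11101001 → 3-byte char (#1). Advance 3.
Byte at offset 3: 0xE0 = 11100000 → 3-byte char (#2). Advance 3.
Byte at offset 6: 0xE7 = 11100111 → 3-byte char (#3). Advance 3.
Byte at offset 9: 0xE5 = 11100101 → 3-byte char (#4). Advance 3.
Byte at offset 12: 0xE9 = 11101001 → 3-byte char (#5). Advance 3.
Byte at offset 15: 0xE5 = 11100101 → 3-byte char (#6). Advance 3.
Byte at offset 18: 0xEB = 11101011 → 3-byte char (#7). Advance 3.
Reached end at offset 21 after 7 code points.

7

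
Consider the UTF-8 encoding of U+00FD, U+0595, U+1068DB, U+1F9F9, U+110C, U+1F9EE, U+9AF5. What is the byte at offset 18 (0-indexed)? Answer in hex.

U+00FD → 2-byte form C3 BD at offsets 0–1.
U+0595 → 2-byte form D6 95 at offsets 2–3.
U+1068DB → 4-byte form F4 86 A3 9B at offsets 4–7.
U+1F9F9 → 4-byte form F0 9F A7 B9 at offsets 8–11.
U+110C → 3-byte form E1 84 8C at offsets 12–14.
U+1F9EE → 4-byte form F0 9F A7 AE at offsets 15–18.
Offset 18 falls in char 6's range; it's byte 4 of F0 9F A7 AE = 0xAE.

0xAE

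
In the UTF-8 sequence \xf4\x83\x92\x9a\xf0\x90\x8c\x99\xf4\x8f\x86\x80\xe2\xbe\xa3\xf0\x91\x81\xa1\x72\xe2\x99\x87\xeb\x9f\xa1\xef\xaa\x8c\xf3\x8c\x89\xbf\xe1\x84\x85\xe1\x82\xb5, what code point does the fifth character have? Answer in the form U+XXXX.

Offset 0: leading byte 0xF4 = 11110100 → 4-byte char #1 = F4 83 92 9A.
Offset 4: leading byte 0xF0 = 11110000 → 4-byte char #2 = F0 90 8C 99.
Offset 8: leading byte 0xF4 = 11110100 → 4-byte char #3 = F4 8F 86 80.
Offset 12: leading byte 0xE2 = 11100010 → 3-byte char #4 = E2 BE A3.
Offset 15: leading byte 0xF0 = 11110000 → 4-byte char #5 = F0 91 81 A1.
Leading byte 0xF0 = 11110000 matches 11110xxx → 4-byte sequence.
Byte 1: 0xF0 = 11110000, payload 000 (3 bits).
Byte 2: 0x91 = 10010001 (10xxxxxx ✓), payload 010001.
Byte 3: 0x81 = 10000001 (10xxxxxx ✓), payload 000001.
Byte 4: 0xA1 = 10100001 (10xxxxxx ✓), payload 100001.
Concatenate: 000010001000001100001 = 0x11061 (21 bits → U+11061).

U+11061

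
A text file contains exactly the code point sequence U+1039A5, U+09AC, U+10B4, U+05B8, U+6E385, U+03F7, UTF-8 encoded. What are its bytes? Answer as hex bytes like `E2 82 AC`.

U+1039A5: 4-byte form → F4 83 A6 A5.
U+09AC: 3-byte form → E0 A6 AC.
U+10B4: 3-byte form → E1 82 B4.
U+05B8: 2-byte form → D6 B8.
U+6E385: 4-byte form → F1 AE 8E 85.
U+03F7: 2-byte form → CF B7.
Concatenated (18 bytes): F4 83 A6 A5 E0 A6 AC E1 82 B4 D6 B8 F1 AE 8E 85 CF B7.

F4 83 A6 A5 E0 A6 AC E1 82 B4 D6 B8 F1 AE 8E 85 CF B7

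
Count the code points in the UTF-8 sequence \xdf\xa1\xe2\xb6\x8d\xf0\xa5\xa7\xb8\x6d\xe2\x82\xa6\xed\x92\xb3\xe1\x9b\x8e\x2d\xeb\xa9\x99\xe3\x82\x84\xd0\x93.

11

Byte at offset 0: 0xDF = 11011111 → 2-byte char (#1). Advance 2.
Byte at offset 2: 0xE2 = 11100010 → 3-byte char (#2). Advance 3.
Byte at offset 5: 0xF0 = 11110000 → 4-byte char (#3). Advance 4.
Byte at offset 9: 0x6D = 01101101 → 1-byte char (#4). Advance 1.
Byte at offset 10: 0xE2 = 11100010 → 3-byte char (#5). Advance 3.
Byte at offset 13: 0xED = 11101101 → 3-byte char (#6). Advance 3.
Byte at offset 16: 0xE1 = 11100001 → 3-byte char (#7). Advance 3.
Byte at offset 19: 0x2D = 00101101 → 1-byte char (#8). Advance 1.
Byte at offset 20: 0xEB = 11101011 → 3-byte char (#9). Advance 3.
Byte at offset 23: 0xE3 = 11100011 → 3-byte char (#10). Advance 3.
Byte at offset 26: 0xD0 = 11010000 → 2-byte char (#11). Advance 2.
Reached end at offset 28 after 11 code points.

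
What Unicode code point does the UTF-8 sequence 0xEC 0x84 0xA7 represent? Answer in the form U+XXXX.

Leading byte 0xEC = 11101100 matches 1110xxxx → 3-byte sequence.
Byte 1: 0xEC = 11101100, payload 1100 (4 bits).
Byte 2: 0x84 = 10000100 (10xxxxxx ✓), payload 000100.
Byte 3: 0xA7 = 10100111 (10xxxxxx ✓), payload 100111.
Concatenate: 1100000100100111 = 0xC127 (16 bits → U+C127).

U+C127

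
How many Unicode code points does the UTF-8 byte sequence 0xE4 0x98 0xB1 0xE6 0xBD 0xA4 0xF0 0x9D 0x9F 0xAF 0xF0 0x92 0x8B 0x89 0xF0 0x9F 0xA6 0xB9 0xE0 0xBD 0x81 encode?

6

Byte at offset 0: 0xE4 = 11100100 → 3-byte char (#1). Advance 3.
Byte at offset 3: 0xE6 = 11100110 → 3-byte char (#2). Advance 3.
Byte at offset 6: 0xF0 = 11110000 → 4-byte char (#3). Advance 4.
Byte at offset 10: 0xF0 = 11110000 → 4-byte char (#4). Advance 4.
Byte at offset 14: 0xF0 = 11110000 → 4-byte char (#5). Advance 4.
Byte at offset 18: 0xE0 = 11100000 → 3-byte char (#6). Advance 3.
Reached end at offset 21 after 6 code points.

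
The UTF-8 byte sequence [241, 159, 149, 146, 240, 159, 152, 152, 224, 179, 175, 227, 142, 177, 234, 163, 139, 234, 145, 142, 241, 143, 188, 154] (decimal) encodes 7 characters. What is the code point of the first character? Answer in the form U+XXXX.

Offset 0: leading byte 0xF1 = 11110001 → 4-byte char #1 = F1 9F 95 92.
Leading byte 0xF1 = 11110001 matches 11110xxx → 4-byte sequence.
Byte 1: 0xF1 = 11110001, payload 001 (3 bits).
Byte 2: 0x9F = 10011111 (10xxxxxx ✓), payload 011111.
Byte 3: 0x95 = 10010101 (10xxxxxx ✓), payload 010101.
Byte 4: 0x92 = 10010010 (10xxxxxx ✓), payload 010010.
Concatenate: 001011111010101010010 = 0x5F552 (21 bits → U+5F552).

U+5F552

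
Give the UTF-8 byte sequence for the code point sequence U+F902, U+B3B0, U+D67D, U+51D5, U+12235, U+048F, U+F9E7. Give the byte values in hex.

U+F902: 3-byte form → EF A4 82.
U+B3B0: 3-byte form → EB 8E B0.
U+D67D: 3-byte form → ED 99 BD.
U+51D5: 3-byte form → E5 87 95.
U+12235: 4-byte form → F0 92 88 B5.
U+048F: 2-byte form → D2 8F.
U+F9E7: 3-byte form → EF A7 A7.
Concatenated (21 bytes): EF A4 82 EB 8E B0 ED 99 BD E5 87 95 F0 92 88 B5 D2 8F EF A7 A7.

EF A4 82 EB 8E B0 ED 99 BD E5 87 95 F0 92 88 B5 D2 8F EF A7 A7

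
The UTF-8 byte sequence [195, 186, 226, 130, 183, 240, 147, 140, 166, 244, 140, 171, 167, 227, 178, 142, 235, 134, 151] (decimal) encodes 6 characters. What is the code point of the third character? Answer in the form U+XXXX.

Offset 0: leading byte 0xC3 = 11000011 → 2-byte char #1 = C3 BA.
Offset 2: leading byte 0xE2 = 11100010 → 3-byte char #2 = E2 82 B7.
Offset 5: leading byte 0xF0 = 11110000 → 4-byte char #3 = F0 93 8C A6.
Leading byte 0xF0 = 11110000 matches 11110xxx → 4-byte sequence.
Byte 1: 0xF0 = 11110000, payload 000 (3 bits).
Byte 2: 0x93 = 10010011 (10xxxxxx ✓), payload 010011.
Byte 3: 0x8C = 10001100 (10xxxxxx ✓), payload 001100.
Byte 4: 0xA6 = 10100110 (10xxxxxx ✓), payload 100110.
Concatenate: 000010011001100100110 = 0x13326 (21 bits → U+13326).

U+13326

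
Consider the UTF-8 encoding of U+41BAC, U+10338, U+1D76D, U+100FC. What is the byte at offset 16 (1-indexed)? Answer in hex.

0xBC

1-indexed offset 16 is 0-indexed offset 15.
U+41BAC → 4-byte form F1 81 AE AC at offsets 0–3.
U+10338 → 4-byte form F0 90 8C B8 at offsets 4–7.
U+1D76D → 4-byte form F0 9D 9D AD at offsets 8–11.
U+100FC → 4-byte form F0 90 83 BC at offsets 12–15.
Offset 15 falls in char 4's range; it's byte 4 of F0 90 83 BC = 0xBC.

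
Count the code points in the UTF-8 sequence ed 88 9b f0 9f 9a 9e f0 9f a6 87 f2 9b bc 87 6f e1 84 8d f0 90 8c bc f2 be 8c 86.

Byte at offset 0: 0xED = 11101101 → 3-byte char (#1). Advance 3.
Byte at offset 3: 0xF0 = 11110000 → 4-byte char (#2). Advance 4.
Byte at offset 7: 0xF0 = 11110000 → 4-byte char (#3). Advance 4.
Byte at offset 11: 0xF2 = 11110010 → 4-byte char (#4). Advance 4.
Byte at offset 15: 0x6F = 01101111 → 1-byte char (#5). Advance 1.
Byte at offset 16: 0xE1 = 11100001 → 3-byte char (#6). Advance 3.
Byte at offset 19: 0xF0 = 11110000 → 4-byte char (#7). Advance 4.
Byte at offset 23: 0xF2 = 11110010 → 4-byte char (#8). Advance 4.
Reached end at offset 27 after 8 code points.

8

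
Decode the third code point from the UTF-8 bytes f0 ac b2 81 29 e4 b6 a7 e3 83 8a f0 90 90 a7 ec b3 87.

U+4DA7

Offset 0: leading byte 0xF0 = 11110000 → 4-byte char #1 = F0 AC B2 81.
Offset 4: leading byte 0x29 = 00101001 → 1-byte char #2 = 29.
Offset 5: leading byte 0xE4 = 11100100 → 3-byte char #3 = E4 B6 A7.
Leading byte 0xE4 = 11100100 matches 1110xxxx → 3-byte sequence.
Byte 1: 0xE4 = 11100100, payload 0100 (4 bits).
Byte 2: 0xB6 = 10110110 (10xxxxxx ✓), payload 110110.
Byte 3: 0xA7 = 10100111 (10xxxxxx ✓), payload 100111.
Concatenate: 0100110110100111 = 0x4DA7 (16 bits → U+4DA7).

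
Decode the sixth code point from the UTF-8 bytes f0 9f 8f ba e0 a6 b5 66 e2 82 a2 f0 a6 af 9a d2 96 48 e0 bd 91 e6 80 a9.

Offset 0: leading byte 0xF0 = 11110000 → 4-byte char #1 = F0 9F 8F BA.
Offset 4: leading byte 0xE0 = 11100000 → 3-byte char #2 = E0 A6 B5.
Offset 7: leading byte 0x66 = 01100110 → 1-byte char #3 = 66.
Offset 8: leading byte 0xE2 = 11100010 → 3-byte char #4 = E2 82 A2.
Offset 11: leading byte 0xF0 = 11110000 → 4-byte char #5 = F0 A6 AF 9A.
Offset 15: leading byte 0xD2 = 11010010 → 2-byte char #6 = D2 96.
Leading byte 0xD2 = 11010010 matches 110xxxxx → 2-byte sequence.
Byte 1: 0xD2 = 11010010, payload 10010 (5 bits).
Byte 2: 0x96 = 10010110 (10xxxxxx ✓), payload 010110.
Concatenate: 10010010110 = 0x496 (11 bits → U+0496).

U+0496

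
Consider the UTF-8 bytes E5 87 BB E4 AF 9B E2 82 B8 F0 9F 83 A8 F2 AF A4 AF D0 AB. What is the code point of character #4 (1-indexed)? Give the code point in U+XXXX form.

U+1F0E8

Offset 0: leading byte 0xE5 = 11100101 → 3-byte char #1 = E5 87 BB.
Offset 3: leading byte 0xE4 = 11100100 → 3-byte char #2 = E4 AF 9B.
Offset 6: leading byte 0xE2 = 11100010 → 3-byte char #3 = E2 82 B8.
Offset 9: leading byte 0xF0 = 11110000 → 4-byte char #4 = F0 9F 83 A8.
Leading byte 0xF0 = 11110000 matches 11110xxx → 4-byte sequence.
Byte 1: 0xF0 = 11110000, payload 000 (3 bits).
Byte 2: 0x9F = 10011111 (10xxxxxx ✓), payload 011111.
Byte 3: 0x83 = 10000011 (10xxxxxx ✓), payload 000011.
Byte 4: 0xA8 = 10101000 (10xxxxxx ✓), payload 101000.
Concatenate: 000011111000011101000 = 0x1F0E8 (21 bits → U+1F0E8).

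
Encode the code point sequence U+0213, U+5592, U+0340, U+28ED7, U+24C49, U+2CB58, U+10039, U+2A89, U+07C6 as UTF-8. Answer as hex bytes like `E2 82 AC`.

U+0213: 2-byte form → C8 93.
U+5592: 3-byte form → E5 96 92.
U+0340: 2-byte form → CD 80.
U+28ED7: 4-byte form → F0 A8 BB 97.
U+24C49: 4-byte form → F0 A4 B1 89.
U+2CB58: 4-byte form → F0 AC AD 98.
U+10039: 4-byte form → F0 90 80 B9.
U+2A89: 3-byte form → E2 AA 89.
U+07C6: 2-byte form → DF 86.
Concatenated (28 bytes): C8 93 E5 96 92 CD 80 F0 A8 BB 97 F0 A4 B1 89 F0 AC AD 98 F0 90 80 B9 E2 AA 89 DF 86.

C8 93 E5 96 92 CD 80 F0 A8 BB 97 F0 A4 B1 89 F0 AC AD 98 F0 90 80 B9 E2 AA 89 DF 86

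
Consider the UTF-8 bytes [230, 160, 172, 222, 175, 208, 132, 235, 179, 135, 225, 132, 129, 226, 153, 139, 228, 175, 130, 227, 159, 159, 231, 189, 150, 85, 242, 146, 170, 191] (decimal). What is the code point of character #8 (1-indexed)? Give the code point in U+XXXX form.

U+37DF

Offset 0: leading byte 0xE6 = 11100110 → 3-byte char #1 = E6 A0 AC.
Offset 3: leading byte 0xDE = 11011110 → 2-byte char #2 = DE AF.
Offset 5: leading byte 0xD0 = 11010000 → 2-byte char #3 = D0 84.
Offset 7: leading byte 0xEB = 11101011 → 3-byte char #4 = EB B3 87.
Offset 10: leading byte 0xE1 = 11100001 → 3-byte char #5 = E1 84 81.
Offset 13: leading byte 0xE2 = 11100010 → 3-byte char #6 = E2 99 8B.
Offset 16: leading byte 0xE4 = 11100100 → 3-byte char #7 = E4 AF 82.
Offset 19: leading byte 0xE3 = 11100011 → 3-byte char #8 = E3 9F 9F.
Leading byte 0xE3 = 11100011 matches 1110xxxx → 3-byte sequence.
Byte 1: 0xE3 = 11100011, payload 0011 (4 bits).
Byte 2: 0x9F = 10011111 (10xxxxxx ✓), payload 011111.
Byte 3: 0x9F = 10011111 (10xxxxxx ✓), payload 011111.
Concatenate: 0011011111011111 = 0x37DF (16 bits → U+37DF).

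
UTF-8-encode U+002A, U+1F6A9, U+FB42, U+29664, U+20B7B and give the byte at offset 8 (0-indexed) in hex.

U+002A → 1-byte form 2A at offsets 0–0.
U+1F6A9 → 4-byte form F0 9F 9A A9 at offsets 1–4.
U+FB42 → 3-byte form EF AD 82 at offsets 5–7.
U+29664 → 4-byte form F0 A9 99 A4 at offsets 8–11.
Offset 8 falls in char 4's range; it's byte 1 of F0 A9 99 A4 = 0xF0.

0xF0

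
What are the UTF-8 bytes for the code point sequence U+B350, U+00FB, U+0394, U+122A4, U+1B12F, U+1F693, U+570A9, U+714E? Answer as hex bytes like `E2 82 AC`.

EB 8D 90 C3 BB CE 94 F0 92 8A A4 F0 9B 84 AF F0 9F 9A 93 F1 97 82 A9 E7 85 8E

U+B350: 3-byte form → EB 8D 90.
U+00FB: 2-byte form → C3 BB.
U+0394: 2-byte form → CE 94.
U+122A4: 4-byte form → F0 92 8A A4.
U+1B12F: 4-byte form → F0 9B 84 AF.
U+1F693: 4-byte form → F0 9F 9A 93.
U+570A9: 4-byte form → F1 97 82 A9.
U+714E: 3-byte form → E7 85 8E.
Concatenated (26 bytes): EB 8D 90 C3 BB CE 94 F0 92 8A A4 F0 9B 84 AF F0 9F 9A 93 F1 97 82 A9 E7 85 8E.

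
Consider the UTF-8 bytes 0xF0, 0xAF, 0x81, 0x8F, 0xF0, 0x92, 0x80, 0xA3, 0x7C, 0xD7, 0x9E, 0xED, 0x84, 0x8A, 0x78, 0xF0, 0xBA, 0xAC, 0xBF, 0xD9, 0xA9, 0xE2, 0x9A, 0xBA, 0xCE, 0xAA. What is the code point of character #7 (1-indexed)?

Offset 0: leading byte 0xF0 = 11110000 → 4-byte char #1 = F0 AF 81 8F.
Offset 4: leading byte 0xF0 = 11110000 → 4-byte char #2 = F0 92 80 A3.
Offset 8: leading byte 0x7C = 01111100 → 1-byte char #3 = 7C.
Offset 9: leading byte 0xD7 = 11010111 → 2-byte char #4 = D7 9E.
Offset 11: leading byte 0xED = 11101101 → 3-byte char #5 = ED 84 8A.
Offset 14: leading byte 0x78 = 01111000 → 1-byte char #6 = 78.
Offset 15: leading byte 0xF0 = 11110000 → 4-byte char #7 = F0 BA AC BF.
Leading byte 0xF0 = 11110000 matches 11110xxx → 4-byte sequence.
Byte 1: 0xF0 = 11110000, payload 000 (3 bits).
Byte 2: 0xBA = 10111010 (10xxxxxx ✓), payload 111010.
Byte 3: 0xAC = 10101100 (10xxxxxx ✓), payload 101100.
Byte 4: 0xBF = 10111111 (10xxxxxx ✓), payload 111111.
Concatenate: 000111010101100111111 = 0x3AB3F (21 bits → U+3AB3F).

U+3AB3F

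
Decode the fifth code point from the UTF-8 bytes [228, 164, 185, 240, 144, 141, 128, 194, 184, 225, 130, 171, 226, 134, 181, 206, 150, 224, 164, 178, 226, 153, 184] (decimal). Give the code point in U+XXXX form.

Offset 0: leading byte 0xE4 = 11100100 → 3-byte char #1 = E4 A4 B9.
Offset 3: leading byte 0xF0 = 11110000 → 4-byte char #2 = F0 90 8D 80.
Offset 7: leading byte 0xC2 = 11000010 → 2-byte char #3 = C2 B8.
Offset 9: leading byte 0xE1 = 11100001 → 3-byte char #4 = E1 82 AB.
Offset 12: leading byte 0xE2 = 11100010 → 3-byte char #5 = E2 86 B5.
Leading byte 0xE2 = 11100010 matches 1110xxxx → 3-byte sequence.
Byte 1: 0xE2 = 11100010, payload 0010 (4 bits).
Byte 2: 0x86 = 10000110 (10xxxxxx ✓), payload 000110.
Byte 3: 0xB5 = 10110101 (10xxxxxx ✓), payload 110101.
Concatenate: 0010000110110101 = 0x21B5 (16 bits → U+21B5).

U+21B5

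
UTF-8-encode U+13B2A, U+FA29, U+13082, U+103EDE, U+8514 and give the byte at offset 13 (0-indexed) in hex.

U+13B2A → 4-byte form F0 93 AC AA at offsets 0–3.
U+FA29 → 3-byte form EF A8 A9 at offsets 4–6.
U+13082 → 4-byte form F0 93 82 82 at offsets 7–10.
U+103EDE → 4-byte form F4 83 BB 9E at offsets 11–14.
Offset 13 falls in char 4's range; it's byte 3 of F4 83 BB 9E = 0xBB.

0xBB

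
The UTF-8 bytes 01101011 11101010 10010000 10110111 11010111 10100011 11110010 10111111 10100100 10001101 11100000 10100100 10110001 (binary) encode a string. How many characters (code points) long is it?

Byte at offset 0: 0x6B = 01101011 → 1-byte char (#1). Advance 1.
Byte at offset 1: 0xEA = 11101010 → 3-byte char (#2). Advance 3.
Byte at offset 4: 0xD7 = 11010111 → 2-byte char (#3). Advance 2.
Byte at offset 6: 0xF2 = 11110010 → 4-byte char (#4). Advance 4.
Byte at offset 10: 0xE0 = 11100000 → 3-byte char (#5). Advance 3.
Reached end at offset 13 after 5 code points.

5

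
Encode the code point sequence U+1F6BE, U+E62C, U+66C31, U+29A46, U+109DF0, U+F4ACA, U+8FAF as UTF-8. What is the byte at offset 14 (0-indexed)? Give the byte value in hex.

U+1F6BE → 4-byte form F0 9F 9A BE at offsets 0–3.
U+E62C → 3-byte form EE 98 AC at offsets 4–6.
U+66C31 → 4-byte form F1 A6 B0 B1 at offsets 7–10.
U+29A46 → 4-byte form F0 A9 A9 86 at offsets 11–14.
Offset 14 falls in char 4's range; it's byte 4 of F0 A9 A9 86 = 0x86.

0x86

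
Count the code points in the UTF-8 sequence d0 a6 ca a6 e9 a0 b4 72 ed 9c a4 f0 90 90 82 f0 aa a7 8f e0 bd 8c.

Byte at offset 0: 0xD0 = 11010000 → 2-byte char (#1). Advance 2.
Byte at offset 2: 0xCA = 11001010 → 2-byte char (#2). Advance 2.
Byte at offset 4: 0xE9 = 11101001 → 3-byte char (#3). Advance 3.
Byte at offset 7: 0x72 = 01110010 → 1-byte char (#4). Advance 1.
Byte at offset 8: 0xED = 11101101 → 3-byte char (#5). Advance 3.
Byte at offset 11: 0xF0 = 11110000 → 4-byte char (#6). Advance 4.
Byte at offset 15: 0xF0 = 11110000 → 4-byte char (#7). Advance 4.
Byte at offset 19: 0xE0 = 11100000 → 3-byte char (#8). Advance 3.
Reached end at offset 22 after 8 code points.

8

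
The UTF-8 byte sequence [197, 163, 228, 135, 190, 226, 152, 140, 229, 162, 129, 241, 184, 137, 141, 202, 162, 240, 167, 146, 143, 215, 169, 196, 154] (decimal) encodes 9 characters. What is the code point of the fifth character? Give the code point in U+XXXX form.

Offset 0: leading byte 0xC5 = 11000101 → 2-byte char #1 = C5 A3.
Offset 2: leading byte 0xE4 = 11100100 → 3-byte char #2 = E4 87 BE.
Offset 5: leading byte 0xE2 = 11100010 → 3-byte char #3 = E2 98 8C.
Offset 8: leading byte 0xE5 = 11100101 → 3-byte char #4 = E5 A2 81.
Offset 11: leading byte 0xF1 = 11110001 → 4-byte char #5 = F1 B8 89 8D.
Leading byte 0xF1 = 11110001 matches 11110xxx → 4-byte sequence.
Byte 1: 0xF1 = 11110001, payload 001 (3 bits).
Byte 2: 0xB8 = 10111000 (10xxxxxx ✓), payload 111000.
Byte 3: 0x89 = 10001001 (10xxxxxx ✓), payload 001001.
Byte 4: 0x8D = 10001101 (10xxxxxx ✓), payload 001101.
Concatenate: 001111000001001001101 = 0x7824D (21 bits → U+7824D).

U+7824D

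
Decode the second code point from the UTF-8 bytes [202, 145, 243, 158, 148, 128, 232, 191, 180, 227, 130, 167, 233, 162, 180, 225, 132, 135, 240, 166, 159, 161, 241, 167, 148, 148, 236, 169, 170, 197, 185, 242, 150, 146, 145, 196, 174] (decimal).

Offset 0: leading byte 0xCA = 11001010 → 2-byte char #1 = CA 91.
Offset 2: leading byte 0xF3 = 11110011 → 4-byte char #2 = F3 9E 94 80.
Leading byte 0xF3 = 11110011 matches 11110xxx → 4-byte sequence.
Byte 1: 0xF3 = 11110011, payload 011 (3 bits).
Byte 2: 0x9E = 10011110 (10xxxxxx ✓), payload 011110.
Byte 3: 0x94 = 10010100 (10xxxxxx ✓), payload 010100.
Byte 4: 0x80 = 10000000 (10xxxxxx ✓), payload 000000.
Concatenate: 011011110010100000000 = 0xDE500 (21 bits → U+DE500).

U+DE500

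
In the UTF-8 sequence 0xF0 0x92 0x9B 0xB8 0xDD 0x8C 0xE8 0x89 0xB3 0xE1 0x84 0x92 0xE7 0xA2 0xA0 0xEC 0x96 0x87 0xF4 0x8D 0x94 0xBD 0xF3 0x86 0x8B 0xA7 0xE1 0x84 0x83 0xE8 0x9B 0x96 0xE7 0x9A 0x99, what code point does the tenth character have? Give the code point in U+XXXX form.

U+86D6

Offset 0: leading byte 0xF0 = 11110000 → 4-byte char #1 = F0 92 9B B8.
Offset 4: leading byte 0xDD = 11011101 → 2-byte char #2 = DD 8C.
Offset 6: leading byte 0xE8 = 11101000 → 3-byte char #3 = E8 89 B3.
Offset 9: leading byte 0xE1 = 11100001 → 3-byte char #4 = E1 84 92.
Offset 12: leading byte 0xE7 = 11100111 → 3-byte char #5 = E7 A2 A0.
Offset 15: leading byte 0xEC = 11101100 → 3-byte char #6 = EC 96 87.
Offset 18: leading byte 0xF4 = 11110100 → 4-byte char #7 = F4 8D 94 BD.
Offset 22: leading byte 0xF3 = 11110011 → 4-byte char #8 = F3 86 8B A7.
Offset 26: leading byte 0xE1 = 11100001 → 3-byte char #9 = E1 84 83.
Offset 29: leading byte 0xE8 = 11101000 → 3-byte char #10 = E8 9B 96.
Leading byte 0xE8 = 11101000 matches 1110xxxx → 3-byte sequence.
Byte 1: 0xE8 = 11101000, payload 1000 (4 bits).
Byte 2: 0x9B = 10011011 (10xxxxxx ✓), payload 011011.
Byte 3: 0x96 = 10010110 (10xxxxxx ✓), payload 010110.
Concatenate: 1000011011010110 = 0x86D6 (16 bits → U+86D6).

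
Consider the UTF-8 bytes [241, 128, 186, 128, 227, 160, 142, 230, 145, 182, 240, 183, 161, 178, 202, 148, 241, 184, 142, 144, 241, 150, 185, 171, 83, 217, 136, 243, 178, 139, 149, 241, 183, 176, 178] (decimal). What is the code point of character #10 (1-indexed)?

Offset 0: leading byte 0xF1 = 11110001 → 4-byte char #1 = F1 80 BA 80.
Offset 4: leading byte 0xE3 = 11100011 → 3-byte char #2 = E3 A0 8E.
Offset 7: leading byte 0xE6 = 11100110 → 3-byte char #3 = E6 91 B6.
Offset 10: leading byte 0xF0 = 11110000 → 4-byte char #4 = F0 B7 A1 B2.
Offset 14: leading byte 0xCA = 11001010 → 2-byte char #5 = CA 94.
Offset 16: leading byte 0xF1 = 11110001 → 4-byte char #6 = F1 B8 8E 90.
Offset 20: leading byte 0xF1 = 11110001 → 4-byte char #7 = F1 96 B9 AB.
Offset 24: leading byte 0x53 = 01010011 → 1-byte char #8 = 53.
Offset 25: leading byte 0xD9 = 11011001 → 2-byte char #9 = D9 88.
Offset 27: leading byte 0xF3 = 11110011 → 4-byte char #10 = F3 B2 8B 95.
Leading byte 0xF3 = 11110011 matches 11110xxx → 4-byte sequence.
Byte 1: 0xF3 = 11110011, payload 011 (3 bits).
Byte 2: 0xB2 = 10110010 (10xxxxxx ✓), payload 110010.
Byte 3: 0x8B = 10001011 (10xxxxxx ✓), payload 001011.
Byte 4: 0x95 = 10010101 (10xxxxxx ✓), payload 010101.
Concatenate: 011110010001011010101 = 0xF22D5 (21 bits → U+F22D5).

U+F22D5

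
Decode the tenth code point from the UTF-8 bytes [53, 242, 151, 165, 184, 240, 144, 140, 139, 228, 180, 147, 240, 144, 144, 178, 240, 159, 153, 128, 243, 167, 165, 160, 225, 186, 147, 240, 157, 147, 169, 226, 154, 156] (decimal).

Offset 0: leading byte 0x35 = 00110101 → 1-byte char #1 = 35.
Offset 1: leading byte 0xF2 = 11110010 → 4-byte char #2 = F2 97 A5 B8.
Offset 5: leading byte 0xF0 = 11110000 → 4-byte char #3 = F0 90 8C 8B.
Offset 9: leading byte 0xE4 = 11100100 → 3-byte char #4 = E4 B4 93.
Offset 12: leading byte 0xF0 = 11110000 → 4-byte char #5 = F0 90 90 B2.
Offset 16: leading byte 0xF0 = 11110000 → 4-byte char #6 = F0 9F 99 80.
Offset 20: leading byte 0xF3 = 11110011 → 4-byte char #7 = F3 A7 A5 A0.
Offset 24: leading byte 0xE1 = 11100001 → 3-byte char #8 = E1 BA 93.
Offset 27: leading byte 0xF0 = 11110000 → 4-byte char #9 = F0 9D 93 A9.
Offset 31: leading byte 0xE2 = 11100010 → 3-byte char #10 = E2 9A 9C.
Leading byte 0xE2 = 11100010 matches 1110xxxx → 3-byte sequence.
Byte 1: 0xE2 = 11100010, payload 0010 (4 bits).
Byte 2: 0x9A = 10011010 (10xxxxxx ✓), payload 011010.
Byte 3: 0x9C = 10011100 (10xxxxxx ✓), payload 011100.
Concatenate: 0010011010011100 = 0x269C (16 bits → U+269C).

U+269C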